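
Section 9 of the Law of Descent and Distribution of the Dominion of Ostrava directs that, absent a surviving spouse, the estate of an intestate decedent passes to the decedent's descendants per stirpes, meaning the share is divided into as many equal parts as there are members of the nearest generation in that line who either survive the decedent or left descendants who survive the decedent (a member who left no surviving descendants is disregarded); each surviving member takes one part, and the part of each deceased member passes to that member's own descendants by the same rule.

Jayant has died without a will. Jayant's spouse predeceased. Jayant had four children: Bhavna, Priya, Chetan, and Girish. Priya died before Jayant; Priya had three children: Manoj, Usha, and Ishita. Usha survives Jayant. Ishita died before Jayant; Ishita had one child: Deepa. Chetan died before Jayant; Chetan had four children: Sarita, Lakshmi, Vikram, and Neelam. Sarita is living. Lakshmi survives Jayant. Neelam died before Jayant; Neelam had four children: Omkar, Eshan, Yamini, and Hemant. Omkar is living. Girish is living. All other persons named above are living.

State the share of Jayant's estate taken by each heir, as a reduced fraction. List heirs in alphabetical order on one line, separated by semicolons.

Bhavna 1/4; Deepa 1/12; Eshan 1/64; Girish 1/4; Hemant 1/64; Lakshmi 1/16; Manoj 1/12; Omkar 1/64; Sarita 1/16; Usha 1/12; Vikram 1/16; Yamini 1/64

There is no surviving spouse, so the entire estate passes to Jayant's descendants per stirpes.
The estate is divided into 4 equal shares of 1/4 among Bhavna, Priya, Chetan, Girish.
Bhavna is living and takes 1/4.
Priya predeceased; the 1/4 allotted to Priya's branch passes to Priya's issue by representation.
The 1/4 is divided into 3 equal shares of 1/12 among Manoj, Usha, Ishita.
Manoj is living and takes 1/12.
Usha is living and takes 1/12.
Ishita predeceased; the 1/12 allotted to Ishita's branch passes to Ishita's issue by representation.
Deepa is the sole taker at this level and receives the full 1/12.
Chetan predeceased; the 1/4 allotted to Chetan's branch passes to Chetan's issue by representation.
The 1/4 is divided into 4 equal shares of 1/16 among Sarita, Lakshmi, Vikram, Neelam.
Sarita is living and takes 1/16.
Lakshmi is living and takes 1/16.
Vikram is living and takes 1/16.
Neelam predeceased; the 1/16 allotted to Neelam's branch passes to Neelam's issue by representation.
The 1/16 is divided into 4 equal shares of 1/64 among Omkar, Eshan, Yamini, Hemant.
Omkar is living and takes 1/64.
Eshan is living and takes 1/64.
Yamini is living and takes 1/64.
Hemant is living and takes 1/64.
Girish is living and takes 1/4.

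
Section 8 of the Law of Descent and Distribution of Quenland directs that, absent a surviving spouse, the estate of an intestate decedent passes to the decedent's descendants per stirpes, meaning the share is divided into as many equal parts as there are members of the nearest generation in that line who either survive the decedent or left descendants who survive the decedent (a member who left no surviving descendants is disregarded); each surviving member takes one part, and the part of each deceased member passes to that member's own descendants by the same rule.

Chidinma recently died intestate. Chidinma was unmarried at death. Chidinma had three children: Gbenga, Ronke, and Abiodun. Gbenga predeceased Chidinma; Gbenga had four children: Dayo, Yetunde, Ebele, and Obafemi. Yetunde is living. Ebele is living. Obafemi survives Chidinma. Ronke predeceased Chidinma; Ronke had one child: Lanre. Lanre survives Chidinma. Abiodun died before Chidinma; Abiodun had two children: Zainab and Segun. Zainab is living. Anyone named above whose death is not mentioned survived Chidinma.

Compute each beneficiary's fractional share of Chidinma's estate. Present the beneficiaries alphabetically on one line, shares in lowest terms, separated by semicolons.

There is no surviving spouse, so the entire estate passes to Chidinma's descendants per stirpes.
The estate is divided into 3 equal shares of 1/3 among Gbenga, Ronke, Abiodun.
Gbenga predeceased; the 1/3 allotted to Gbenga's branch passes to Gbenga's issue by representation.
The 1/3 is divided into 4 equal shares of 1/12 among Dayo, Yetunde, Ebele, Obafemi.
Dayo is living and takes 1/12.
Yetunde is living and takes 1/12.
Ebele is living and takes 1/12.
Obafemi is living and takes 1/12.
Ronke predeceased; the 1/3 allotted to Ronke's branch passes to Ronke's issue by representation.
Lanre is the sole taker at this level and receives the full 1/3.
Abiodun predeceased; the 1/3 allotted to Abiodun's branch passes to Abiodun's issue by representation.
The 1/3 is divided into 2 equal shares of 1/6 among Zainab, Segun.
Zainab is living and takes 1/6.
Segun is living and takes 1/6.

Dayo 1/12; Ebele 1/12; Lanre 1/3; Obafemi 1/12; Segun 1/6; Yetunde 1/12; Zainab 1/6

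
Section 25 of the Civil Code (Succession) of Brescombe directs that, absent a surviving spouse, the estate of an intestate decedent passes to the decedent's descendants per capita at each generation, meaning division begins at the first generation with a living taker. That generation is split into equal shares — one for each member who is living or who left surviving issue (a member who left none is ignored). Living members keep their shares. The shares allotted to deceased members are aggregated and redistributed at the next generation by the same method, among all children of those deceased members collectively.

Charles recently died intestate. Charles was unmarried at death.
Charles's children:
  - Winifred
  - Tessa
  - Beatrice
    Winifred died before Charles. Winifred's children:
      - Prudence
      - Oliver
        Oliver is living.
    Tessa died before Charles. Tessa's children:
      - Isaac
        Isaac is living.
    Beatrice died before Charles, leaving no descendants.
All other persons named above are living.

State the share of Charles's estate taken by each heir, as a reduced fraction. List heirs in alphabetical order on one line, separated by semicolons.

Isaac 1/3; Oliver 1/3; Prudence 1/3

There is no surviving spouse, so the entire estate passes to Charles's descendants per capita at each generation.
No one at generation 1 (Winifred, Tessa) is living; moving to the next generation.
At generation 2 (Prudence, Oliver, Isaac) there are 3 shares of (1)/3 = 1/3 each.
Living: Prudence, Oliver, and Isaac — each takes 1/3.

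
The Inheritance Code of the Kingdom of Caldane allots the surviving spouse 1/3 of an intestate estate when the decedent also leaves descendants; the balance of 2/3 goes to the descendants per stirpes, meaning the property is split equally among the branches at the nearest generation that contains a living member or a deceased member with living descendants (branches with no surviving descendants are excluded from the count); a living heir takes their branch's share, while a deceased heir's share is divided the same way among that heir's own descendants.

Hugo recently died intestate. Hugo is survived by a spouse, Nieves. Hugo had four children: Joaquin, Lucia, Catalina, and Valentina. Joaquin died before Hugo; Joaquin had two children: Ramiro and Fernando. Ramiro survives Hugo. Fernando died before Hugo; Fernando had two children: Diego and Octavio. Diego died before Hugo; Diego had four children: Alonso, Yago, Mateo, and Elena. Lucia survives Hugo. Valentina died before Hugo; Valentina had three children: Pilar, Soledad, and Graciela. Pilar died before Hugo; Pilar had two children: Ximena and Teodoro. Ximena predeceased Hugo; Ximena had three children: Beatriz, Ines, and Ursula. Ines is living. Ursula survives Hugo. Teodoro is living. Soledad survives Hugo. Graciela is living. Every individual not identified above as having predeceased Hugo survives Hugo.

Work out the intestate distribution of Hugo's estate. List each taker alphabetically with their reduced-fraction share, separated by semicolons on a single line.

Alonso 1/96; Beatriz 1/108; Catalina 1/6; Elena 1/96; Graciela 1/18; Ines 1/108; Lucia 1/6; Mateo 1/96; Nieves 1/3; Octavio 1/24; Ramiro 1/12; Soledad 1/18; Teodoro 1/36; Ursula 1/108; Yago 1/96

Nieves, as surviving spouse, takes 1/3.
The remaining 2/3 passes to Hugo's descendants per stirpes.
The 2/3 is divided into 4 equal shares of 1/6 among Joaquin, Lucia, Catalina, Valentina.
Joaquin predeceased; the 1/6 allotted to Joaquin's branch passes to Joaquin's issue by representation.
The 1/6 is divided into 2 equal shares of 1/12 among Ramiro, Fernando.
Ramiro is living and takes 1/12.
Fernando predeceased; the 1/12 allotted to Fernando's branch passes to Fernando's issue by representation.
The 1/12 is divided into 2 equal shares of 1/24 among Diego, Octavio.
Diego predeceased; the 1/24 allotted to Diego's branch passes to Diego's issue by representation.
The 1/24 is divided into 4 equal shares of 1/96 among Alonso, Yago, Mateo, Elena.
Alonso is living and takes 1/96.
Yago is living and takes 1/96.
Mateo is living and takes 1/96.
Elena is living and takes 1/96.
Octavio is living and takes 1/24.
Lucia is living and takes 1/6.
Catalina is living and takes 1/6.
Valentina predeceased; the 1/6 allotted to Valentina's branch passes to Valentina's issue by representation.
The 1/6 is divided into 3 equal shares of 1/18 among Pilar, Soledad, Graciela.
Pilar predeceased; the 1/18 allotted to Pilar's branch passes to Pilar's issue by representation.
The 1/18 is divided into 2 equal shares of 1/36 among Ximena, Teodoro.
Ximena predeceased; the 1/36 allotted to Ximena's branch passes to Ximena's issue by representation.
The 1/36 is divided into 3 equal shares of 1/108 among Beatriz, Ines, Ursula.
Beatriz is living and takes 1/108.
Ines is living and takes 1/108.
Ursula is living and takes 1/108.
Teodoro is living and takes 1/36.
Soledad is living and takes 1/18.
Graciela is living and takes 1/18.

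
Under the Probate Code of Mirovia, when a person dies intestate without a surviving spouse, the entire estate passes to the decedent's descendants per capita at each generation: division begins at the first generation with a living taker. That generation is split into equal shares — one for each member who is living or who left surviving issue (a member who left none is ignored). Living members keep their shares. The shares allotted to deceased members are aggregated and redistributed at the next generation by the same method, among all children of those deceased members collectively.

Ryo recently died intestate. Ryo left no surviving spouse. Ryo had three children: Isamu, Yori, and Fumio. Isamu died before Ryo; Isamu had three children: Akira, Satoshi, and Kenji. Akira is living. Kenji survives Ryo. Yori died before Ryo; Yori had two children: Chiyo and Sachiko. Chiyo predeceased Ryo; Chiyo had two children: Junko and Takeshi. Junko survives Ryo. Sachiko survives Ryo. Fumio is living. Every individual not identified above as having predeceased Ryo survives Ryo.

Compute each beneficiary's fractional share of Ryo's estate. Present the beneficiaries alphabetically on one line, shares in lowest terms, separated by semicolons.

Akira 2/15; Fumio 1/3; Junko 1/15; Kenji 2/15; Sachiko 2/15; Satoshi 2/15; Takeshi 1/15

There is no surviving spouse, so the entire estate passes to Ryo's descendants per capita at each generation.
At generation 1 (Isamu, Yori, Fumio) there are 3 shares of (1)/3 = 1/3 each.
Living: Fumio — each takes 1/3.
Deceased: Isamu and Yori. Their combined 2/3 is pooled and carried to generation 2.
At generation 2 (Akira, Satoshi, Kenji, Chiyo, Sachiko) there are 5 shares of (2/3)/5 = 2/15 each.
Living: Akira, Satoshi, Kenji, and Sachiko — each takes 2/15.
Deceased: Chiyo. That 2/15 share is carried to generation 3.
At generation 3 (Junko, Takeshi) there are 2 shares of (2/15)/2 = 1/15 each.
Living: Junko and Takeshi — each takes 1/15.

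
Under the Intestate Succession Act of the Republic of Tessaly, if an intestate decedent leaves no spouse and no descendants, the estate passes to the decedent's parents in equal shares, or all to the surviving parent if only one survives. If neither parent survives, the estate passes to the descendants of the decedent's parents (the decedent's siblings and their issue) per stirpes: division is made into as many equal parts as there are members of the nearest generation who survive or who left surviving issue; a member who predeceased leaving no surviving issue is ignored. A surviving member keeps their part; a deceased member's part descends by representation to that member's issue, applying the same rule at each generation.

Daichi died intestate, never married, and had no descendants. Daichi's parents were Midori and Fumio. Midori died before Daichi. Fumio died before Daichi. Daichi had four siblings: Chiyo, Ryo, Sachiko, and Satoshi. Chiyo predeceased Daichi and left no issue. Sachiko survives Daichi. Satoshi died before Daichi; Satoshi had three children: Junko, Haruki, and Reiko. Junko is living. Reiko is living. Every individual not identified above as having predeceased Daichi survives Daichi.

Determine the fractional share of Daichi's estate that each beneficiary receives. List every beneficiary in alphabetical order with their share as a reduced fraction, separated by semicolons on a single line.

Haruki 1/9; Junko 1/9; Reiko 1/9; Ryo 1/3; Sachiko 1/3

Neither parent survives and there are no descendants, so the estate passes to Daichi's siblings and their issue per stirpes.
Chiyo left no surviving issue, so that branch lapses and is disregarded.
The estate is divided into 3 equal shares of 1/3 among Ryo, Sachiko, Satoshi.
Ryo is living and takes 1/3.
Sachiko is living and takes 1/3.
Satoshi predeceased; the 1/3 allotted to Satoshi's branch passes to Satoshi's issue by representation.
The 1/3 is divided into 3 equal shares of 1/9 among Junko, Haruki, Reiko.
Junko is living and takes 1/9.
Haruki is living and takes 1/9.
Reiko is living and takes 1/9.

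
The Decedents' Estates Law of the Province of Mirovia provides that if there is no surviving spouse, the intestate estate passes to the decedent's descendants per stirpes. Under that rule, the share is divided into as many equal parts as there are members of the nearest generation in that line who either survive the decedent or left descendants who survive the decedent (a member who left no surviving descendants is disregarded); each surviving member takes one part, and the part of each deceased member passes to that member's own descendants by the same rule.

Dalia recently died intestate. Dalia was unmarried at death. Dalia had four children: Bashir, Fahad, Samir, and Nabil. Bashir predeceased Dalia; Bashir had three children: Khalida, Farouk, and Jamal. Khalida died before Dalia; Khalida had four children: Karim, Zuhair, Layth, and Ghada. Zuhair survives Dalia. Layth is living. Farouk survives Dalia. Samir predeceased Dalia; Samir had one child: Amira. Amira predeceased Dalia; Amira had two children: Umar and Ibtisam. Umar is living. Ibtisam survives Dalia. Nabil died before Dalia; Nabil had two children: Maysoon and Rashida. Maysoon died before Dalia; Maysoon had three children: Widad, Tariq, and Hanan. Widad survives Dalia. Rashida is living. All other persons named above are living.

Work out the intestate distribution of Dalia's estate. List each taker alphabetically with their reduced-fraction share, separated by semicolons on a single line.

There is no surviving spouse, so the entire estate passes to Dalia's descendants per stirpes.
The estate is divided into 4 equal shares of 1/4 among Bashir, Fahad, Samir, Nabil.
Bashir predeceased; the 1/4 allotted to Bashir's branch passes to Bashir's issue by representation.
The 1/4 is divided into 3 equal shares of 1/12 among Khalida, Farouk, Jamal.
Khalida predeceased; the 1/12 allotted to Khalida's branch passes to Khalida's issue by representation.
The 1/12 is divided into 4 equal shares of 1/48 among Karim, Zuhair, Layth, Ghada.
Karim is living and takes 1/48.
Zuhair is living and takes 1/48.
Layth is living and takes 1/48.
Ghada is living and takes 1/48.
Farouk is living and takes 1/12.
Jamal is living and takes 1/12.
Fahad is living and takes 1/4.
Samir predeceased; the 1/4 allotted to Samir's branch passes to Samir's issue by representation.
Amira's line is the sole branch at this level, so the full 1/4 passes to Amira's issue by representation.
The 1/4 is divided into 2 equal shares of 1/8 among Umar, Ibtisam.
Umar is living and takes 1/8.
Ibtisam is living and takes 1/8.
Nabil predeceased; the 1/4 allotted to Nabil's branch passes to Nabil's issue by representation.
The 1/4 is divided into 2 equal shares of 1/8 among Maysoon, Rashida.
Maysoon predeceased; the 1/8 allotted to Maysoon's branch passes to Maysoon's issue by representation.
The 1/8 is divided into 3 equal shares of 1/24 among Widad, Tariq, Hanan.
Widad is living and takes 1/24.
Tariq is living and takes 1/24.
Hanan is living and takes 1/24.
Rashida is living and takes 1/8.

Fahad 1/4; Farouk 1/12; Ghada 1/48; Hanan 1/24; Ibtisam 1/8; Jamal 1/12; Karim 1/48; Layth 1/48; Rashida 1/8; Tariq 1/24; Umar 1/8; Widad 1/24; Zuhair 1/48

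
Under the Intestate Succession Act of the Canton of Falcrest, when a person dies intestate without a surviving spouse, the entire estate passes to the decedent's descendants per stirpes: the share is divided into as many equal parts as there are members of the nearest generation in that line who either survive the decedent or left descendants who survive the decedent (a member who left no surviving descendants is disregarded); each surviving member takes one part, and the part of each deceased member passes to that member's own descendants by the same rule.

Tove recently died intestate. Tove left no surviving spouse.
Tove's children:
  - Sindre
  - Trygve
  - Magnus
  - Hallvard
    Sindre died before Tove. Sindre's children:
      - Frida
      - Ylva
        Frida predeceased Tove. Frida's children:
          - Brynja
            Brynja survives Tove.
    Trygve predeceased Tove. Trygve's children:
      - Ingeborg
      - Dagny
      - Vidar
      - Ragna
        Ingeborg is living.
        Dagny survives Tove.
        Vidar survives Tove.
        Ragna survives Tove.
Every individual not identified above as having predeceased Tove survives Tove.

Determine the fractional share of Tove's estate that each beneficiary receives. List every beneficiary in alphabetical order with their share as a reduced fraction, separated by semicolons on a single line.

There is no surviving spouse, so the entire estate passes to Tove's descendants per stirpes.
The estate is divided into 4 equal shares of 1/4 among Sindre, Trygve, Magnus, Hallvard.
Sindre predeceased; the 1/4 allotted to Sindre's branch passes to Sindre's issue by representation.
The 1/4 is divided into 2 equal shares of 1/8 among Frida, Ylva.
Frida predeceased; the 1/8 allotted to Frida's branch passes to Frida's issue by representation.
Brynja is the sole taker at this level and receives the full 1/8.
Ylva is living and takes 1/8.
Trygve predeceased; the 1/4 allotted to Trygve's branch passes to Trygve's issue by representation.
The 1/4 is divided into 4 equal shares of 1/16 among Ingeborg, Dagny, Vidar, Ragna.
Ingeborg is living and takes 1/16.
Dagny is living and takes 1/16.
Vidar is living and takes 1/16.
Ragna is living and takes 1/16.
Magnus is living and takes 1/4.
Hallvard is living and takes 1/4.

Brynja 1/8; Dagny 1/16; Hallvard 1/4; Ingeborg 1/16; Magnus 1/4; Ragna 1/16; Vidar 1/16; Ylva 1/8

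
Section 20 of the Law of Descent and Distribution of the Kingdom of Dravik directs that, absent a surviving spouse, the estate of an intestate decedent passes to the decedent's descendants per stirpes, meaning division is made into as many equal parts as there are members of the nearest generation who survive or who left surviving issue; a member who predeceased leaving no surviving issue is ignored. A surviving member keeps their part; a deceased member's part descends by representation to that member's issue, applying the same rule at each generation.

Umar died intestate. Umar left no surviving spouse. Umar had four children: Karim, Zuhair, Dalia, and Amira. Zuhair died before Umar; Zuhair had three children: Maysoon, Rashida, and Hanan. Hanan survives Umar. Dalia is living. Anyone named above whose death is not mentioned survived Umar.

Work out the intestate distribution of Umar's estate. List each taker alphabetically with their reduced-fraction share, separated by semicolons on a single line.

There is no surviving spouse, so the entire estate passes to Umar's descendants per stirpes.
The estate is divided into 4 equal shares of 1/4 among Karim, Zuhair, Dalia, Amira.
Karim is living and takes 1/4.
Zuhair predeceased; the 1/4 allotted to Zuhair's branch passes to Zuhair's issue by representation.
The 1/4 is divided into 3 equal shares of 1/12 among Maysoon, Rashida, Hanan.
Maysoon is living and takes 1/12.
Rashida is living and takes 1/12.
Hanan is living and takes 1/12.
Dalia is living and takes 1/4.
Amira is living and takes 1/4.

Amira 1/4; Dalia 1/4; Hanan 1/12; Karim 1/4; Maysoon 1/12; Rashida 1/12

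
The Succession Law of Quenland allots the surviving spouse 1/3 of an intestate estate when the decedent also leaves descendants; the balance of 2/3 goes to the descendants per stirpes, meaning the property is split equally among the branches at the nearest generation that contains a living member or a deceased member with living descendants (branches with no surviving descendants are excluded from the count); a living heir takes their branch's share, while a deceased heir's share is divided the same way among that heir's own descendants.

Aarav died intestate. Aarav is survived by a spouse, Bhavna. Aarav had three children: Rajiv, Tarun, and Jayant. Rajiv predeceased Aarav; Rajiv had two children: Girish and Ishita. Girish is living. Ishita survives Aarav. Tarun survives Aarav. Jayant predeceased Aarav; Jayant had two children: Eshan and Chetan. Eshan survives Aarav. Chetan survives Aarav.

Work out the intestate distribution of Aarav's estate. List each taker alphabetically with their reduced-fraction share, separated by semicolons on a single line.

Bhavna, as surviving spouse, takes 1/3.
The remaining 2/3 passes to Aarav's descendants per stirpes.
The 2/3 is divided into 3 equal shares of 2/9 among Rajiv, Tarun, Jayant.
Rajiv predeceased; the 2/9 allotted to Rajiv's branch passes to Rajiv's issue by representation.
The 2/9 is divided into 2 equal shares of 1/9 among Girish, Ishita.
Girish is living and takes 1/9.
Ishita is living and takes 1/9.
Tarun is living and takes 2/9.
Jayant predeceased; the 2/9 allotted to Jayant's branch passes to Jayant's issue by representation.
The 2/9 is divided into 2 equal shares of 1/9 among Eshan, Chetan.
Eshan is living and takes 1/9.
Chetan is living and takes 1/9.

Bhavna 1/3; Chetan 1/9; Eshan 1/9; Girish 1/9; Ishita 1/9; Tarun 2/9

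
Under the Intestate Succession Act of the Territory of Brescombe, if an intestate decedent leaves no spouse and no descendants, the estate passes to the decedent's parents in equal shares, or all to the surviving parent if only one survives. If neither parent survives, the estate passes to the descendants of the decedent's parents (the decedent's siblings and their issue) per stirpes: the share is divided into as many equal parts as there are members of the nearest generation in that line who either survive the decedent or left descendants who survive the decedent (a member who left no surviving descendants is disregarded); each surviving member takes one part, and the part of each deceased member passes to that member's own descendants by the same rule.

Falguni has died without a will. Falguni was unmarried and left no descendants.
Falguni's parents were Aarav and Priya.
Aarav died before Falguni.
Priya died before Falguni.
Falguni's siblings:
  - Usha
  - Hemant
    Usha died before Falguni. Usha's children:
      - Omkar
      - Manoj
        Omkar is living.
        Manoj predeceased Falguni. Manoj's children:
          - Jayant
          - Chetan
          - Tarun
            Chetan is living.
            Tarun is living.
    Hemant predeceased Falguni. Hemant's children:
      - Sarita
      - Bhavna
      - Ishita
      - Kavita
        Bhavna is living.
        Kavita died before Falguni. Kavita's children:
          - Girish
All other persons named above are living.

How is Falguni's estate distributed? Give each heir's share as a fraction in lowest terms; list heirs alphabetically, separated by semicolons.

Neither parent survives and there are no descendants, so the estate passes to Falguni's siblings and their issue per stirpes.
The estate is divided into 2 equal shares of 1/2 among Usha, Hemant.
Usha predeceased; the 1/2 allotted to Usha's branch passes to Usha's issue by representation.
The 1/2 is divided into 2 equal shares of 1/4 among Omkar, Manoj.
Omkar is living and takes 1/4.
Manoj predeceased; the 1/4 allotted to Manoj's branch passes to Manoj's issue by representation.
The 1/4 is divided into 3 equal shares of 1/12 among Jayant, Chetan, Tarun.
Jayant is living and takes 1/12.
Chetan is living and takes 1/12.
Tarun is living and takes 1/12.
Hemant predeceased; the 1/2 allotted to Hemant's branch passes to Hemant's issue by representation.
The 1/2 is divided into 4 equal shares of 1/8 among Sarita, Bhavna, Ishita, Kavita.
Sarita is living and takes 1/8.
Bhavna is living and takes 1/8.
Ishita is living and takes 1/8.
Kavita predeceased; the 1/8 allotted to Kavita's branch passes to Kavita's issue by representation.
Girish is the sole taker at this level and receives the full 1/8.

Bhavna 1/8; Chetan 1/12; Girish 1/8; Ishita 1/8; Jayant 1/12; Omkar 1/4; Sarita 1/8; Tarun 1/12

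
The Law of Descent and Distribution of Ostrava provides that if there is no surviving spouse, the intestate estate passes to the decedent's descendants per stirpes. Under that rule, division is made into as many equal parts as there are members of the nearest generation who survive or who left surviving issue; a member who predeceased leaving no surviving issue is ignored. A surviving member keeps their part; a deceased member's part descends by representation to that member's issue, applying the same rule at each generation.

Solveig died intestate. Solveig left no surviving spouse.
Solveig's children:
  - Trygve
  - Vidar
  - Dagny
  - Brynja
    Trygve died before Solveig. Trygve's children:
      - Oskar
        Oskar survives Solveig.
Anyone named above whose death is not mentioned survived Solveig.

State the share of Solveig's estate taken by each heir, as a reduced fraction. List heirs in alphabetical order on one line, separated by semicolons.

There is no surviving spouse, so the entire estate passes to Solveig's descendants per stirpes.
The estate is divided into 4 equal shares of 1/4 among Trygve, Vidar, Dagny, Brynja.
Trygve predeceased; the 1/4 allotted to Trygve's branch passes to Trygve's issue by representation.
Oskar is the sole taker at this level and receives the full 1/4.
Vidar is living and takes 1/4.
Dagny is living and takes 1/4.
Brynja is living and takes 1/4.

Brynja 1/4; Dagny 1/4; Oskar 1/4; Vidar 1/4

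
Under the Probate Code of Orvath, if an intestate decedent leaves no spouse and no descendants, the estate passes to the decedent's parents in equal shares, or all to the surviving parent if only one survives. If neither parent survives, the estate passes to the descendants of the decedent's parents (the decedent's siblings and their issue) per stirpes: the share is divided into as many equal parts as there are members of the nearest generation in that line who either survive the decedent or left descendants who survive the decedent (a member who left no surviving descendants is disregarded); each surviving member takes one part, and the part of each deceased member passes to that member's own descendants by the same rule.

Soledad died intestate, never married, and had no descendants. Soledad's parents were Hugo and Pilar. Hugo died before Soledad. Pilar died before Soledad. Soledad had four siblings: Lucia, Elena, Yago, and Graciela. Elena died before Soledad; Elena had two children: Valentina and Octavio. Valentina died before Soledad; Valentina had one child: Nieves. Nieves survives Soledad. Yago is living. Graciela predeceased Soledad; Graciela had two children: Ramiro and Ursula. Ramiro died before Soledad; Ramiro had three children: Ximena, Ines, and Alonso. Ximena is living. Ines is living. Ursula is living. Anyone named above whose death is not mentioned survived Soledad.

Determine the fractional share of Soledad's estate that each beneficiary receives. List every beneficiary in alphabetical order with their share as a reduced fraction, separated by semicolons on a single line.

Alonso 1/24; Ines 1/24; Lucia 1/4; Nieves 1/8; Octavio 1/8; Ursula 1/8; Ximena 1/24; Yago 1/4

Neither parent survives and there are no descendants, so the estate passes to Soledad's siblings and their issue per stirpes.
The estate is divided into 4 equal shares of 1/4 among Lucia, Elena, Yago, Graciela.
Lucia is living and takes 1/4.
Elena predeceased; the 1/4 allotted to Elena's branch passes to Elena's issue by representation.
The 1/4 is divided into 2 equal shares of 1/8 among Valentina, Octavio.
Valentina predeceased; the 1/8 allotted to Valentina's branch passes to Valentina's issue by representation.
Nieves is the sole taker at this level and receives the full 1/8.
Octavio is living and takes 1/8.
Yago is living and takes 1/4.
Graciela predeceased; the 1/4 allotted to Graciela's branch passes to Graciela's issue by representation.
The 1/4 is divided into 2 equal shares of 1/8 among Ramiro, Ursula.
Ramiro predeceased; the 1/8 allotted to Ramiro's branch passes to Ramiro's issue by representation.
The 1/8 is divided into 3 equal shares of 1/24 among Ximena, Ines, Alonso.
Ximena is living and takes 1/24.
Ines is living and takes 1/24.
Alonso is living and takes 1/24.
Ursula is living and takes 1/8.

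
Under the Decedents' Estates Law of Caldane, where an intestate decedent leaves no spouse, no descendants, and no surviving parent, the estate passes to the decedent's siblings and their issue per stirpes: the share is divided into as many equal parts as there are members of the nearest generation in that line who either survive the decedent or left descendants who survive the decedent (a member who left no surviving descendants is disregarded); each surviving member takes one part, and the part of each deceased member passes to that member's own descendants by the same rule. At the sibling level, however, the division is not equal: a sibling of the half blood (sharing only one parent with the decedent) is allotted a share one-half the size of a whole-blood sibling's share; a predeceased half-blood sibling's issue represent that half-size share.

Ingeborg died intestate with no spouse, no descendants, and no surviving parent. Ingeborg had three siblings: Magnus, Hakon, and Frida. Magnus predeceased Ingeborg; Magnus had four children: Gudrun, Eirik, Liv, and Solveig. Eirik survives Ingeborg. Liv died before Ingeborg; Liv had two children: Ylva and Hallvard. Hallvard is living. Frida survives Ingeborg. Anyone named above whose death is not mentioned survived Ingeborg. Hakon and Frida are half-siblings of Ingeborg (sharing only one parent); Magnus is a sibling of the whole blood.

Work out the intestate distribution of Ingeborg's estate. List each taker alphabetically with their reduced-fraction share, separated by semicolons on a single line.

No spouse, descendants, or parent survives, so the estate passes to Ingeborg's siblings per stirpes.
Half-blood siblings count for one-half the weight of whole-blood siblings at the initial division.
Dividing 1 in proportion to weights (total weight 2): Magnus (weight 1) → 1/2; Hakon (weight 1/2) → 1/4; Frida (weight 1/2) → 1/4.
Magnus predeceased; the 1/2 allotted to Magnus's branch passes to Magnus's issue by representation.
The 1/2 is divided into 4 equal shares of 1/8 among Gudrun, Eirik, Liv, Solveig.
Gudrun is living and takes 1/8.
Eirik is living and takes 1/8.
Liv predeceased; the 1/8 allotted to Liv's branch passes to Liv's issue by representation.
The 1/8 is divided into 2 equal shares of 1/16 among Ylva, Hallvard.
Ylva is living and takes 1/16.
Hallvard is living and takes 1/16.
Solveig is living and takes 1/8.
Hakon is living and takes 1/4.
Frida is living and takes 1/4.

Eirik 1/8; Frida 1/4; Gudrun 1/8; Hakon 1/4; Hallvard 1/16; Solveig 1/8; Ylva 1/16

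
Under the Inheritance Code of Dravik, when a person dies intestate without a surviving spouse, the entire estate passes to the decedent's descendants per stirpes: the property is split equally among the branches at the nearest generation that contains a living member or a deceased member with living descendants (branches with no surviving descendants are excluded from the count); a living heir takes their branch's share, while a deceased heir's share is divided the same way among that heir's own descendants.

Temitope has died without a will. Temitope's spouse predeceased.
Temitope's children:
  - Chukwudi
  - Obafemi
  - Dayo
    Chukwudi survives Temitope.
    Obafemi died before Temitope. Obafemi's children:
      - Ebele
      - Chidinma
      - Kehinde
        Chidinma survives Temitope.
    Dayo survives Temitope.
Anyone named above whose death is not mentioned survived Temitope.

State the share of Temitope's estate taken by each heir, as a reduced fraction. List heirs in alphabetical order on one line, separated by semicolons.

Chidinma 1/9; Chukwudi 1/3; Dayo 1/3; Ebele 1/9; Kehinde 1/9

There is no surviving spouse, so the entire estate passes to Temitope's descendants per stirpes.
The estate is divided into 3 equal shares of 1/3 among Chukwudi, Obafemi, Dayo.
Chukwudi is living and takes 1/3.
Obafemi predeceased; the 1/3 allotted to Obafemi's branch passes to Obafemi's issue by representation.
The 1/3 is divided into 3 equal shares of 1/9 among Ebele, Chidinma, Kehinde.
Ebele is living and takes 1/9.
Chidinma is living and takes 1/9.
Kehinde is living and takes 1/9.
Dayo is living and takes 1/3.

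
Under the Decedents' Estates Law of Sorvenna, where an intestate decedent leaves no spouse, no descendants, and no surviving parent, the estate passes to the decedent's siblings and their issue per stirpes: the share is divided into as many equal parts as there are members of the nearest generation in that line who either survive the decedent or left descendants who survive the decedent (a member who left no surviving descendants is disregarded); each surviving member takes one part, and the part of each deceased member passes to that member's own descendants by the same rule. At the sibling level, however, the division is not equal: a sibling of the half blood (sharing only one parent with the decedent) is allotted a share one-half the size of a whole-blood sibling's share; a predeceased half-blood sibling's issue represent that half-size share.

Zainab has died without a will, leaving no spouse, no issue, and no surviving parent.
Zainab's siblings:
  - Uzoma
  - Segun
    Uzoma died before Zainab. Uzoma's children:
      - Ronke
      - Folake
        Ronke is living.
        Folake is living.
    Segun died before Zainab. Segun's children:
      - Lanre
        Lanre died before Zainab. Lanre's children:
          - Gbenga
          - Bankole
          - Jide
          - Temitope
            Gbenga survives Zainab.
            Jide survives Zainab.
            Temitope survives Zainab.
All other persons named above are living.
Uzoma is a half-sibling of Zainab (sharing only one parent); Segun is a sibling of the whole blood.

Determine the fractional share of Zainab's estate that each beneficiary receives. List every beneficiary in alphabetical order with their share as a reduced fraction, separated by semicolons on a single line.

Bankole 1/6; Folake 1/6; Gbenga 1/6; Jide 1/6; Ronke 1/6; Temitope 1/6

No spouse, descendants, or parent survives, so the estate passes to Zainab's siblings per stirpes.
Half-blood siblings count for one-half the weight of whole-blood siblings at the initial division.
Dividing 1 in proportion to weights (total weight 3/2): Uzoma (weight 1/2) → 1/3; Segun (weight 1) → 2/3.
Uzoma predeceased; the 1/3 allotted to Uzoma's branch passes to Uzoma's issue by representation.
The 1/3 is divided into 2 equal shares of 1/6 among Ronke, Folake.
Ronke is living and takes 1/6.
Folake is living and takes 1/6.
Segun predeceased; the 2/3 allotted to Segun's branch passes to Segun's issue by representation.
Lanre's line is the sole branch at this level, so the full 2/3 passes to Lanre's issue by representation.
The 2/3 is divided into 4 equal shares of 1/6 among Gbenga, Bankole, Jide, Temitope.
Gbenga is living and takes 1/6.
Bankole is living and takes 1/6.
Jide is living and takes 1/6.
Temitope is living and takes 1/6.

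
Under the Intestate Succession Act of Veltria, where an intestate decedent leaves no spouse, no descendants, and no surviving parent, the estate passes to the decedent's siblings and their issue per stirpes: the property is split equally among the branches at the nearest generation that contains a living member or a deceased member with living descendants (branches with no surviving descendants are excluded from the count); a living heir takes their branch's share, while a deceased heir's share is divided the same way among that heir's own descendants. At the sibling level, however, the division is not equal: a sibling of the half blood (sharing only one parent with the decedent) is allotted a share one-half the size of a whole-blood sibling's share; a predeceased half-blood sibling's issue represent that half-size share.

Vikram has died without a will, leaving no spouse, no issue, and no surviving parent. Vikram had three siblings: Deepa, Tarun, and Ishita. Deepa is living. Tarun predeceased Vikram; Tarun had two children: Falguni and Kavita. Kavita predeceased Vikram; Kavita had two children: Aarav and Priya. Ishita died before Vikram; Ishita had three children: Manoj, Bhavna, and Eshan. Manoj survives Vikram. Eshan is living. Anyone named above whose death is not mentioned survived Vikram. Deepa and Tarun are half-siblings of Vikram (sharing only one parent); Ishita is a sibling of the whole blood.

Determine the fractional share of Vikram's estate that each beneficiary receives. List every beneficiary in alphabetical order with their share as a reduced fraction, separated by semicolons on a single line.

Aarav 1/16; Bhavna 1/6; Deepa 1/4; Eshan 1/6; Falguni 1/8; Manoj 1/6; Priya 1/16

No spouse, descendants, or parent survives, so the estate passes to Vikram's siblings per stirpes.
Half-blood siblings count for one-half the weight of whole-blood siblings at the initial division.
Dividing 1 in proportion to weights (total weight 2): Deepa (weight 1/2) → 1/4; Tarun (weight 1/2) → 1/4; Ishita (weight 1) → 1/2.
Deepa is living and takes 1/4.
Tarun predeceased; the 1/4 allotted to Tarun's branch passes to Tarun's issue by representation.
The 1/4 is divided into 2 equal shares of 1/8 among Falguni, Kavita.
Falguni is living and takes 1/8.
Kavita predeceased; the 1/8 allotted to Kavita's branch passes to Kavita's issue by representation.
The 1/8 is divided into 2 equal shares of 1/16 among Aarav, Priya.
Aarav is living and takes 1/16.
Priya is living and takes 1/16.
Ishita predeceased; the 1/2 allotted to Ishita's branch passes to Ishita's issue by representation.
The 1/2 is divided into 3 equal shares of 1/6 among Manoj, Bhavna, Eshan.
Manoj is living and takes 1/6.
Bhavna is living and takes 1/6.
Eshan is living and takes 1/6.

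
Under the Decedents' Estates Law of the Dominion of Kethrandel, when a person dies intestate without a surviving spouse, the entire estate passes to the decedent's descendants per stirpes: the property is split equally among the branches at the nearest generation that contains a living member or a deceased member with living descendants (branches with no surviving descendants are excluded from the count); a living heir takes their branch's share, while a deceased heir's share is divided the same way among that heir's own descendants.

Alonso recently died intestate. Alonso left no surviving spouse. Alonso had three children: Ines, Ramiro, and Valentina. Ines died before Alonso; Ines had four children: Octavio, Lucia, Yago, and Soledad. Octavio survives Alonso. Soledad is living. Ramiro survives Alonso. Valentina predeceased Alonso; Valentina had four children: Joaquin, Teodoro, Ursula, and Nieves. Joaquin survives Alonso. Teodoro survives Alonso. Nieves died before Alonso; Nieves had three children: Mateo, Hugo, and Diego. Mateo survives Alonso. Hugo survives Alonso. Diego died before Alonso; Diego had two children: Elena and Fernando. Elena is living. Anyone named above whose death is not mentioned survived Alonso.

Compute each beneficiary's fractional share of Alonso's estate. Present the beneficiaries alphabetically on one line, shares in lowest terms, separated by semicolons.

There is no surviving spouse, so the entire estate passes to Alonso's descendants per stirpes.
The estate is divided into 3 equal shares of 1/3 among Ines, Ramiro, Valentina.
Ines predeceased; the 1/3 allotted to Ines's branch passes to Ines's issue by representation.
The 1/3 is divided into 4 equal shares of 1/12 among Octavio, Lucia, Yago, Soledad.
Octavio is living and takes 1/12.
Lucia is living and takes 1/12.
Yago is living and takes 1/12.
Soledad is living and takes 1/12.
Ramiro is living and takes 1/3.
Valentina predeceased; the 1/3 allotted to Valentina's branch passes to Valentina's issue by representation.
The 1/3 is divided into 4 equal shares of 1/12 among Joaquin, Teodoro, Ursula, Nieves.
Joaquin is living and takes 1/12.
Teodoro is living and takes 1/12.
Ursula is living and takes 1/12.
Nieves predeceased; the 1/12 allotted to Nieves's branch passes to Nieves's issue by representation.
The 1/12 is divided into 3 equal shares of 1/36 among Mateo, Hugo, Diego.
Mateo is living and takes 1/36.
Hugo is living and takes 1/36.
Diego predeceased; the 1/36 allotted to Diego's branch passes to Diego's issue by representation.
The 1/36 is divided into 2 equal shares of 1/72 among Elena, Fernando.
Elena is living and takes 1/72.
Fernando is living and takes 1/72.

Elena 1/72; Fernando 1/72; Hugo 1/36; Joaquin 1/12; Lucia 1/12; Mateo 1/36; Octavio 1/12; Ramiro 1/3; Soledad 1/12; Teodoro 1/12; Ursula 1/12; Yago 1/12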